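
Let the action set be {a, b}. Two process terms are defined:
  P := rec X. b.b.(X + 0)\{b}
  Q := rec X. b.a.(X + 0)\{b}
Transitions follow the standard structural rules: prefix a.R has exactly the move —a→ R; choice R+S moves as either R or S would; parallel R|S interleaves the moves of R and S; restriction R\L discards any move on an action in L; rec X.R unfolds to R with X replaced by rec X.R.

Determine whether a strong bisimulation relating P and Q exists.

NO

P's transition system — 3 states:
  m0 = rec X. b.b.(X + 0)\{b} ⊢ =b=> m1
  m1 = b.((rec X. b.b.(X + 0)\{b}) + 0)\{b} ⊢ =b=> m2
  m2 = ((rec X. b.b.(X + 0)\{b}) + 0)\{b} ⊢ (no moves)
Q's transition system — 3 states:
  n0 = rec X. b.a.(X + 0)\{b} ⊢ =b=> n1
  n1 = a.((rec X. b.a.(X + 0)\{b}) + 0)\{b} ⊢ =a=> n2
  n2 = ((rec X. b.a.(X + 0)\{b}) + 0)\{b} ⊢ (no moves)
Bisimilarity quotient blocks:
  B0 = {m0}
  B1 = {m1}
  B2 = {m2, n2}
  B3 = {n0}
  B4 = {n1}
m0 ∈ B0, n0 ∈ B3 → different blocks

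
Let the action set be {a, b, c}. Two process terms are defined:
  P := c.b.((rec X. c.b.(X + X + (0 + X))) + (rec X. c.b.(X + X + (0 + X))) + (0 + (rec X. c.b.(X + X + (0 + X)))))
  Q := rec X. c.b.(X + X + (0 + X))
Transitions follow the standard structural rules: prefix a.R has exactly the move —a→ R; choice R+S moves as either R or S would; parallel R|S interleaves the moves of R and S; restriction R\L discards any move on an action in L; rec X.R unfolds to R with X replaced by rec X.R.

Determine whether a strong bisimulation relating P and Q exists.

Reachable graph of P (3 states):
  s0 = c.b.((rec X. c.b.(X + X + (0 + X))) + (rec X. c.b.(X + X + (0 + X))) + (0 + (rec X. c.b.(X + X + (0 + X))))) has moves --c--▸ s1
  s1 = b.((rec X. c.b.(X + X + (0 + X))) + (rec X. c.b.(X + X + (0 + X))) + (0 + (rec X. c.b.(X + X + (0 + X))))) has moves --b--▸ s2
  s2 = (rec X. c.b.(X + X + (0 + X))) + (rec X. c.b.(X + X + (0 + X))) + (0 + (rec X. c.b.(X + X + (0 + X)))) has moves --c--▸ s1
Reachable graph of Q (3 states):
  t0 = rec X. c.b.(X + X + (0 + X)) has moves --c--▸ t1
  t1 = b.((rec X. c.b.(X + X + (0 + X))) + (rec X. c.b.(X + X + (0 + X))) + (0 + (rec X. c.b.(X + X + (0 + X))))) has moves --b--▸ t2
  t2 = (rec X. c.b.(X + X + (0 + X))) + (rec X. c.b.(X + X + (0 + X))) + (0 + (rec X. c.b.(X + X + (0 + X)))) has moves --c--▸ t1
Coarsest stable partition (strong bisimilarity classes):
  B0 = {s0, s2, t0, t2}
  B1 = {s1, t1}
s0 ∈ B0, t0 ∈ B0 → same block

P ~ Q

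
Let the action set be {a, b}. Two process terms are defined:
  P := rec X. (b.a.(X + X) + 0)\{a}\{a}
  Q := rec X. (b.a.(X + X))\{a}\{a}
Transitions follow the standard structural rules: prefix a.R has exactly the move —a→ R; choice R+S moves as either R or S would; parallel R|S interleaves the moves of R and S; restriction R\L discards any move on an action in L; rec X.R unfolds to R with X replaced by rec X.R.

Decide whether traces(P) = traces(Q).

trace-equivalent

LTS(P): 2 reachable states
  m0 = rec X. (b.a.(X + X) + 0)\{a}\{a} :: —b→ m1
  m1 = (a.((rec X. (b.a.(X + X) + 0)\{a}\{a}) + (rec X. (b.a.(X + X) + 0)\{a}\{a})))\{a}\{a} :: (no moves)
LTS(Q): 2 reachable states
  n0 = rec X. (b.a.(X + X))\{a}\{a} :: —b→ n1
  n1 = (a.((rec X. (b.a.(X + X))\{a}\{a}) + (rec X. (b.a.(X + X))\{a}\{a})))\{a}\{a} :: (no moves)
Bisimilarity quotient blocks:
  B0 = {m0, n0}
  B1 = {m1, n1}
m0 ∈ B0, n0 ∈ B0 → same block
Bisimilar ⇒ trace-equivalent.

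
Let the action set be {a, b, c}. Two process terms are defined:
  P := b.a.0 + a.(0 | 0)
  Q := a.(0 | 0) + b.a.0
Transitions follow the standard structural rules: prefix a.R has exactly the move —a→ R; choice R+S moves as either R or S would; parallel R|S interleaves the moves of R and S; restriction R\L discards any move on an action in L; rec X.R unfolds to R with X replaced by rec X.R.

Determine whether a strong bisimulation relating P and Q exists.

bisimilar

P's transition system — 4 states:
  s0 = b.a.0 + a.(0 | 0) ⊢ -a-> s1, -b-> s2
  s1 = 0 | 0 ⊢ ∅
  s2 = a.0 ⊢ -a-> s3
  s3 = 0 ⊢ ∅
Q's transition system — 4 states:
  t0 = a.(0 | 0) + b.a.0 ⊢ -a-> t1, -b-> t2
  t1 = 0 | 0 ⊢ ∅
  t2 = a.0 ⊢ -a-> t3
  t3 = 0 ⊢ ∅
Bisimilarity quotient blocks:
  B0 = {s0, t0}
  B1 = {s1, s3, t1, t3}
  B2 = {s2, t2}
s0 ∈ B0, t0 ∈ B0 → same block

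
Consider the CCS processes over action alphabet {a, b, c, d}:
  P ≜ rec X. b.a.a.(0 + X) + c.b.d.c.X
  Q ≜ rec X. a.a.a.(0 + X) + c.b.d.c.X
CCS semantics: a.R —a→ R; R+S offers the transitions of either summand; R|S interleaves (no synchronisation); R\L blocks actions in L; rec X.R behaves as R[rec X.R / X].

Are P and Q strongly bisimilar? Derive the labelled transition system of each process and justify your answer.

P's transition system — 7 states:
  p0 = rec X. b.a.a.(0 + X) + c.b.d.c.X has moves -b-> p1, -c-> p2
  p1 = a.a.(0 + (rec X. b.a.a.(0 + X) + c.b.d.c.X)) has moves -a-> p3
  p2 = b.d.c.(rec X. b.a.a.(0 + X) + c.b.d.c.X) has moves -b-> p4
  p3 = a.(0 + (rec X. b.a.a.(0 + X) + c.b.d.c.X)) has moves -a-> p5
  p4 = d.c.(rec X. b.a.a.(0 + X) + c.b.d.c.X) has moves -d-> p6
  p5 = 0 + (rec X. b.a.a.(0 + X) + c.b.d.c.X) has moves -b-> p1, -c-> p2
  p6 = c.(rec X. b.a.a.(0 + X) + c.b.d.c.X) has moves -c-> p0
Q's transition system — 7 states:
  q0 = rec X. a.a.a.(0 + X) + c.b.d.c.X has moves -a-> q1, -c-> q2
  q1 = a.a.(0 + (rec X. a.a.a.(0 + X) + c.b.d.c.X)) has moves -a-> q3
  q2 = b.d.c.(rec X. a.a.a.(0 + X) + c.b.d.c.X) has moves -b-> q4
  q3 = a.(0 + (rec X. a.a.a.(0 + X) + c.b.d.c.X)) has moves -a-> q5
  q4 = d.c.(rec X. a.a.a.(0 + X) + c.b.d.c.X) has moves -d-> q6
  q5 = 0 + (rec X. a.a.a.(0 + X) + c.b.d.c.X) has moves -a-> q1, -c-> q2
  q6 = c.(rec X. a.a.a.(0 + X) + c.b.d.c.X) has moves -c-> q0
Bisimilarity quotient blocks:
  B0 = {p0, p5}
  B1 = {p1}
  B2 = {p3}
  B3 = {p2}
  B4 = {p4}
  B5 = {p6}
  B6 = {q0, q5}
  B7 = {q2}
  B8 = {q4}
  B9 = {q6}
  B10 = {q1}
  B11 = {q3}
p0 ∈ B0, q0 ∈ B6 → different blocks

P ≁ Q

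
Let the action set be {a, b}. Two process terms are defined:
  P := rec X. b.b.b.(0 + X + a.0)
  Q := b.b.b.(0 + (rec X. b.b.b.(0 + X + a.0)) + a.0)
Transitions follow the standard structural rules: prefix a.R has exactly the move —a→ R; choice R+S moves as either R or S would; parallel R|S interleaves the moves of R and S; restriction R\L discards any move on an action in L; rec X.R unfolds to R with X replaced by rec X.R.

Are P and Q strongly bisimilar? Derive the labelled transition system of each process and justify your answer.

Reachable graph of P (5 states):
  p0 = rec X. b.b.b.(0 + X + a.0) :: —b→ p1
  p1 = b.b.(0 + (rec X. b.b.b.(0 + X + a.0)) + a.0) :: —b→ p2
  p2 = b.(0 + (rec X. b.b.b.(0 + X + a.0)) + a.0) :: —b→ p3
  p3 = 0 + (rec X. b.b.b.(0 + X + a.0)) + a.0 :: —a→ p4, —b→ p1
  p4 = 0 :: stopped
Reachable graph of Q (5 states):
  q0 = b.b.b.(0 + (rec X. b.b.b.(0 + X + a.0)) + a.0) :: —b→ q1
  q1 = b.b.(0 + (rec X. b.b.b.(0 + X + a.0)) + a.0) :: —b→ q2
  q2 = b.(0 + (rec X. b.b.b.(0 + X + a.0)) + a.0) :: —b→ q3
  q3 = 0 + (rec X. b.b.b.(0 + X + a.0)) + a.0 :: —a→ q4, —b→ q1
  q4 = 0 :: stopped
Coarsest stable partition (strong bisimilarity classes):
  B0 = {p0, q0}
  B1 = {p1, q1}
  B2 = {p2, q2}
  B3 = {p3, q3}
  B4 = {p4, q4}
p0 ∈ B0, q0 ∈ B0 → same block

P ~ Q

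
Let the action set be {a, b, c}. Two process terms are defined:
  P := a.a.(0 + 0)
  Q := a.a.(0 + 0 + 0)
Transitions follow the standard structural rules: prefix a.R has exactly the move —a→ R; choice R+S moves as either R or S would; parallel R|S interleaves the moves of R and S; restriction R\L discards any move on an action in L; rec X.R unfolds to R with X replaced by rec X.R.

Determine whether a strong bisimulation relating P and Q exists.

Reachable graph of P (3 states):
  p0 = a.a.(0 + 0) has moves -a-> p1
  p1 = a.(0 + 0) has moves -a-> p2
  p2 = 0 + 0 has moves (no moves)
Reachable graph of Q (3 states):
  q0 = a.a.(0 + 0 + 0) has moves -a-> q1
  q1 = a.(0 + 0 + 0) has moves -a-> q2
  q2 = 0 + 0 + 0 has moves (no moves)
Bisimilarity quotient blocks:
  B0 = {p0, q0}
  B1 = {p1, q1}
  B2 = {p2, q2}
p0 ∈ B0, q0 ∈ B0 → same block

bisimilar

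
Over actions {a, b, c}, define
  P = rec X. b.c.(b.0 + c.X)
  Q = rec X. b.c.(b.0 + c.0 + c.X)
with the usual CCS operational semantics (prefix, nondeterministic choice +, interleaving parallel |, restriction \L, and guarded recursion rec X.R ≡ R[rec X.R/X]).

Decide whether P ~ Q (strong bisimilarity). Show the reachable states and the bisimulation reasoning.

NO

Reachable graph of P (4 states):
  u0 = rec X. b.c.(b.0 + c.X) → -b-> u1
  u1 = c.(b.0 + c.(rec X. b.c.(b.0 + c.X))) → -c-> u2
  u2 = b.0 + c.(rec X. b.c.(b.0 + c.X)) → -b-> u3, -c-> u0
  u3 = 0 → stopped
Reachable graph of Q (4 states):
  v0 = rec X. b.c.(b.0 + c.0 + c.X) → -b-> v1
  v1 = c.(b.0 + c.0 + c.(rec X. b.c.(b.0 + c.0 + c.X))) → -c-> v2
  v2 = b.0 + c.0 + c.(rec X. b.c.(b.0 + c.0 + c.X)) → -b-> v3, -c-> v0, -c-> v3
  v3 = 0 → stopped
Partition-refinement fixed point:
  B0 = {u0}
  B1 = {u1}
  B2 = {u2}
  B3 = {u3, v3}
  B4 = {v0}
  B5 = {v1}
  B6 = {v2}
u0 ∈ B0, v0 ∈ B4 → different blocks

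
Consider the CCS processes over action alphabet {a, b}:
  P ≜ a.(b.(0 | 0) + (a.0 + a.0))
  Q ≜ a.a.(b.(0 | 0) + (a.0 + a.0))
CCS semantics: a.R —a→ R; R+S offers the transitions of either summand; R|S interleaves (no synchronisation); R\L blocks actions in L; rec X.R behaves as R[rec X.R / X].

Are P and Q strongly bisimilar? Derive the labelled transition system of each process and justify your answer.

P's transition system — 4 states:
  m0 = a.(b.(0 | 0) + (a.0 + a.0)) :: --a--▸ m1
  m1 = b.(0 | 0) + (a.0 + a.0) :: --a--▸ m2, --b--▸ m3
  m2 = 0 :: ·
  m3 = 0 | 0 :: ·
Q's transition system — 5 states:
  n0 = a.a.(b.(0 | 0) + (a.0 + a.0)) :: --a--▸ n1
  n1 = a.(b.(0 | 0) + (a.0 + a.0)) :: --a--▸ n2
  n2 = b.(0 | 0) + (a.0 + a.0) :: --a--▸ n3, --b--▸ n4
  n3 = 0 :: ·
  n4 = 0 | 0 :: ·
Bisimilarity quotient blocks:
  B0 = {m0, n1}
  B1 = {m1, n2}
  B2 = {m2, m3, n3, n4}
  B3 = {n0}
m0 ∈ B0, n0 ∈ B3 → different blocks

not bisimilar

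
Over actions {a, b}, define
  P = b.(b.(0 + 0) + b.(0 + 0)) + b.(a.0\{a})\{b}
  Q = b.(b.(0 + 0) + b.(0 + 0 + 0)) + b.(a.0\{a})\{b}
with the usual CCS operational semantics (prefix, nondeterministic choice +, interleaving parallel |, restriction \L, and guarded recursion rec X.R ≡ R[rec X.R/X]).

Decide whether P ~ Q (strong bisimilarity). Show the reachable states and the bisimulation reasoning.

P ~ Q

LTS(P): 5 reachable states
  m0 = b.(b.(0 + 0) + b.(0 + 0)) + b.(a.0\{a})\{b} | —b→ m1, —b→ m2
  m1 = (a.0\{a})\{b} | —a→ m3
  m2 = b.(0 + 0) + b.(0 + 0) | —b→ m4
  m3 = 0\{a}\{b} | stopped
  m4 = 0 + 0 | stopped
LTS(Q): 6 reachable states
  n0 = b.(b.(0 + 0) + b.(0 + 0 + 0)) + b.(a.0\{a})\{b} | —b→ n1, —b→ n2
  n1 = (a.0\{a})\{b} | —a→ n3
  n2 = b.(0 + 0) + b.(0 + 0 + 0) | —b→ n4, —b→ n5
  n3 = 0\{a}\{b} | stopped
  n4 = 0 + 0 | stopped
  n5 = 0 + 0 + 0 | stopped
Bisimilarity quotient blocks:
  B0 = {m0, n0}
  B1 = {m2, n2}
  B2 = {m3, m4, n3, n4, n5}
  B3 = {m1, n1}
m0 ∈ B0, n0 ∈ B0 → same block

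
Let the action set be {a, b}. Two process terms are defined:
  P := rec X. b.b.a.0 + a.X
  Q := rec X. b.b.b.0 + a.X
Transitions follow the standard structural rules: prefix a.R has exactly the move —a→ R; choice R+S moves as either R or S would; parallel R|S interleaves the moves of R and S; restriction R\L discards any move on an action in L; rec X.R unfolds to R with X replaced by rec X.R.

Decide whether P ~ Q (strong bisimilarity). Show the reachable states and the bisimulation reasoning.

P ≁ Q

LTS(P): 4 reachable states
  u0 = rec X. b.b.a.0 + a.X :: —a→ u0, —b→ u1
  u1 = b.a.0 :: —b→ u2
  u2 = a.0 :: —a→ u3
  u3 = 0 :: stopped
LTS(Q): 4 reachable states
  v0 = rec X. b.b.b.0 + a.X :: —a→ v0, —b→ v1
  v1 = b.b.0 :: —b→ v2
  v2 = b.0 :: —b→ v3
  v3 = 0 :: stopped
Bisimilarity quotient blocks:
  B0 = {u0}
  B1 = {u1}
  B2 = {u2}
  B3 = {u3, v3}
  B4 = {v0}
  B5 = {v1}
  B6 = {v2}
u0 ∈ B0, v0 ∈ B4 → different blocks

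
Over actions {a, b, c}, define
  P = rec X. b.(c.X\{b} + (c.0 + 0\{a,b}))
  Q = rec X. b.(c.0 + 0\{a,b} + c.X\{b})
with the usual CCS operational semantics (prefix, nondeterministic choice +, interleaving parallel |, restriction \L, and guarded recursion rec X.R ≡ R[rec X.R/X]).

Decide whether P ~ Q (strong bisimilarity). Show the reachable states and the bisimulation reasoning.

P ~ Q

LTS(P): 4 reachable states
  s0 = rec X. b.(c.X\{b} + (c.0 + 0\{a,b})) ⊢ -b-> s1
  s1 = c.(rec X. b.(c.X\{b} + (c.0 + 0\{a,b})))\{b} + (c.0 + 0\{a,b}) ⊢ -c-> s2, -c-> s3
  s2 = (rec X. b.(c.X\{b} + (c.0 + 0\{a,b})))\{b} ⊢ stopped
  s3 = 0 ⊢ stopped
LTS(Q): 4 reachable states
  t0 = rec X. b.(c.0 + 0\{a,b} + c.X\{b}) ⊢ -b-> t1
  t1 = c.0 + 0\{a,b} + c.(rec X. b.(c.0 + 0\{a,b} + c.X\{b}))\{b} ⊢ -c-> t2, -c-> t3
  t2 = (rec X. b.(c.0 + 0\{a,b} + c.X\{b}))\{b} ⊢ stopped
  t3 = 0 ⊢ stopped
Partition-refinement fixed point:
  B0 = {s0, t0}
  B1 = {s1, t1}
  B2 = {s2, s3, t2, t3}
s0 ∈ B0, t0 ∈ B0 → same block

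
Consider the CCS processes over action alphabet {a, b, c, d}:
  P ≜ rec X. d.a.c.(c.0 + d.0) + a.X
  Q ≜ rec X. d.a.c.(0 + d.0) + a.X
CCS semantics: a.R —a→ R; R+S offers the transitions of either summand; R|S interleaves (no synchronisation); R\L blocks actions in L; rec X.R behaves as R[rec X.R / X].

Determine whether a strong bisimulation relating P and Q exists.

P's transition system — 5 states:
  m0 = rec X. d.a.c.(c.0 + d.0) + a.X | ··a··> m0, ··d··> m1
  m1 = a.c.(c.0 + d.0) | ··a··> m2
  m2 = c.(c.0 + d.0) | ··c··> m3
  m3 = c.0 + d.0 | ··c··> m4, ··d··> m4
  m4 = 0 | stopped
Q's transition system — 5 states:
  n0 = rec X. d.a.c.(0 + d.0) + a.X | ··a··> n0, ··d··> n1
  n1 = a.c.(0 + d.0) | ··a··> n2
  n2 = c.(0 + d.0) | ··c··> n3
  n3 = 0 + d.0 | ··d··> n4
  n4 = 0 | stopped
Coarsest stable partition (strong bisimilarity classes):
  B0 = {m0}
  B1 = {m1}
  B2 = {m2}
  B3 = {m3}
  B4 = {m4, n4}
  B5 = {n0}
  B6 = {n1}
  B7 = {n2}
  B8 = {n3}
m0 ∈ B0, n0 ∈ B5 → different blocks

NO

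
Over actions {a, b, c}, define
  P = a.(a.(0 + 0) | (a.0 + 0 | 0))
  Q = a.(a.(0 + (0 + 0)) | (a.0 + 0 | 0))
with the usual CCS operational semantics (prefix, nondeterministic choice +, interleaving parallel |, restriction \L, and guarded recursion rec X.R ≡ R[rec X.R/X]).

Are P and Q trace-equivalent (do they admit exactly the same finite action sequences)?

traces(P) = traces(Q)

Reachable graph of P (5 states):
  s0 = a.(a.(0 + 0) | (a.0 + 0 | 0)) → ··a··> s1
  s1 = a.(0 + 0) | (a.0 + 0 | 0) → ··a··> s2, ··a··> s3
  s2 = (0 + 0) | (a.0 + 0 | 0) → ··a··> s4
  s3 = a.(0 + 0) | 0 → ··a··> s4
  s4 = (0 + 0) | 0 → (no moves)
Reachable graph of Q (5 states):
  t0 = a.(a.(0 + (0 + 0)) | (a.0 + 0 | 0)) → ··a··> t1
  t1 = a.(0 + (0 + 0)) | (a.0 + 0 | 0) → ··a··> t2, ··a··> t3
  t2 = (0 + (0 + 0)) | (a.0 + 0 | 0) → ··a··> t4
  t3 = a.(0 + (0 + 0)) | 0 → ··a··> t4
  t4 = (0 + (0 + 0)) | 0 → (no moves)
Partition-refinement fixed point:
  B0 = {s0, t0}
  B1 = {s1, t1}
  B2 = {s2, s3, t2, t3}
  B3 = {s4, t4}
s0 ∈ B0, t0 ∈ B0 → same block
Bisimilar ⇒ trace-equivalent.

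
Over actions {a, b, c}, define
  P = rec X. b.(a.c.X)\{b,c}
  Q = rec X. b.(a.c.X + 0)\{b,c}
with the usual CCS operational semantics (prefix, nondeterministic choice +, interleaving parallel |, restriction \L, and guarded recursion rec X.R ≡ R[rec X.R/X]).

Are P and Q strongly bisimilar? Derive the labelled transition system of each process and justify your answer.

bisimilar

Reachable graph of P (3 states):
  m0 = rec X. b.(a.c.X)\{b,c} ⊢ =b=> m1
  m1 = (a.c.(rec X. b.(a.c.X)\{b,c}))\{b,c} ⊢ =a=> m2
  m2 = (c.(rec X. b.(a.c.X)\{b,c}))\{b,c} ⊢ deadlocked
Reachable graph of Q (3 states):
  n0 = rec X. b.(a.c.X + 0)\{b,c} ⊢ =b=> n1
  n1 = (a.c.(rec X. b.(a.c.X + 0)\{b,c}) + 0)\{b,c} ⊢ =a=> n2
  n2 = (c.(rec X. b.(a.c.X + 0)\{b,c}))\{b,c} ⊢ deadlocked
Partition-refinement fixed point:
  B0 = {m0, n0}
  B1 = {m1, n1}
  B2 = {m2, n2}
m0 ∈ B0, n0 ∈ B0 → same block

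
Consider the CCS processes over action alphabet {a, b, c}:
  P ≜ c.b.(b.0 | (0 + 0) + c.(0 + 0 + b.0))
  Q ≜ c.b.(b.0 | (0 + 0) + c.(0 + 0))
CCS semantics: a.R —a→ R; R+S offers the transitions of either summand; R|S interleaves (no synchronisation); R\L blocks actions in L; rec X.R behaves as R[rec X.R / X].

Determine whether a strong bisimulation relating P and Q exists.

P ≁ Q

P's transition system — 6 states:
  s0 = c.b.(b.0 | (0 + 0) + c.(0 + 0 + b.0)) has moves -c-> s1
  s1 = b.(b.0 | (0 + 0) + c.(0 + 0 + b.0)) has moves -b-> s2
  s2 = b.0 | (0 + 0) + c.(0 + 0 + b.0) has moves -b-> s3, -c-> s4
  s3 = 0 | (0 + 0) has moves stopped
  s4 = 0 + 0 + b.0 has moves -b-> s5
  s5 = 0 has moves stopped
Q's transition system — 5 states:
  t0 = c.b.(b.0 | (0 + 0) + c.(0 + 0)) has moves -c-> t1
  t1 = b.(b.0 | (0 + 0) + c.(0 + 0)) has moves -b-> t2
  t2 = b.0 | (0 + 0) + c.(0 + 0) has moves -b-> t3, -c-> t4
  t3 = 0 | (0 + 0) has moves stopped
  t4 = 0 + 0 has moves stopped
Bisimilarity quotient blocks:
  B0 = {s0}
  B1 = {s1}
  B2 = {s2}
  B3 = {s3, s5, t3, t4}
  B4 = {s4}
  B5 = {t0}
  B6 = {t1}
  B7 = {t2}
s0 ∈ B0, t0 ∈ B5 → different blocks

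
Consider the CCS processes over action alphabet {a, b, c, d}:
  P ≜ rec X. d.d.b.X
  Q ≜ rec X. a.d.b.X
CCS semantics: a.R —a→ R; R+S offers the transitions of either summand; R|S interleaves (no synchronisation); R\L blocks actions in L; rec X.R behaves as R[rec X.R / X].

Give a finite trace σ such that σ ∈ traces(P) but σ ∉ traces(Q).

P's transition system — 3 states:
  s0 = rec X. d.d.b.X | =d=> s1
  s1 = d.b.(rec X. d.d.b.X) | =d=> s2
  s2 = b.(rec X. d.d.b.X) | =b=> s0
Q's transition system — 3 states:
  t0 = rec X. a.d.b.X | =a=> t1
  t1 = d.b.(rec X. a.d.b.X) | =d=> t2
  t2 = b.(rec X. a.d.b.X) | =b=> t0
Run σ = ⟨d⟩ on P: start {s0}
  after d @ step 1: {s1}
  ✓ P
Run σ = ⟨d⟩ on Q: start {t0}
  after d @ step 1: ∅  — Q cannot continue

d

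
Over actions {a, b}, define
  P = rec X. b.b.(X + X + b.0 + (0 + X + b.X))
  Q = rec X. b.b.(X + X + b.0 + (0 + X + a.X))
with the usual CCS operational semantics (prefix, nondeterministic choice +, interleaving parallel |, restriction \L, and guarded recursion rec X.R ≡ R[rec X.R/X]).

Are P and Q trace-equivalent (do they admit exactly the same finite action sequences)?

LTS(P): 4 reachable states
  m0 = rec X. b.b.(X + X + b.0 + (0 + X + b.X)) has moves —b→ m1
  m1 = b.((rec X. b.b.(X + X + b.0 + (0 + X + b.X))) + (rec X. b.b.(X + X + b.0 + (0 + X + b.X))) + b.0 + (0 + (rec X. b.b.(X + X + b.0 + (0 + X + b.X))) + b.(rec X. b.b.(X + X + b.0 + (0 + X + b.X))))) has moves —b→ m2
  m2 = (rec X. b.b.(X + X + b.0 + (0 + X + b.X))) + (rec X. b.b.(X + X + b.0 + (0 + X + b.X))) + b.0 + (0 + (rec X. b.b.(X + X + b.0 + (0 + X + b.X))) + b.(rec X. b.b.(X + X + b.0 + (0 + X + b.X)))) has moves —b→ m0, —b→ m1, —b→ m3
  m3 = 0 has moves (no moves)
LTS(Q): 4 reachable states
  n0 = rec X. b.b.(X + X + b.0 + (0 + X + a.X)) has moves —b→ n1
  n1 = b.((rec X. b.b.(X + X + b.0 + (0 + X + a.X))) + (rec X. b.b.(X + X + b.0 + (0 + X + a.X))) + b.0 + (0 + (rec X. b.b.(X + X + b.0 + (0 + X + a.X))) + a.(rec X. b.b.(X + X + b.0 + (0 + X + a.X))))) has moves —b→ n2
  n2 = (rec X. b.b.(X + X + b.0 + (0 + X + a.X))) + (rec X. b.b.(X + X + b.0 + (0 + X + a.X))) + b.0 + (0 + (rec X. b.b.(X + X + b.0 + (0 + X + a.X))) + a.(rec X. b.b.(X + X + b.0 + (0 + X + a.X)))) has moves —a→ n0, —b→ n1, —b→ n3
  n3 = 0 has moves (no moves)
Executing bba from Q (initial set {n0}):
  [1] b ⇒ {n1}
  [2] b ⇒ {n2}
  [3] a ⇒ {n0}
  — Q admits the full trace.
Executing bba from P (initial set {m0}):
  [1] b ⇒ {m1}
  [2] b ⇒ {m2}
  [3] a ⇒ ∅  — P cannot continue

traces(P) ≠ traces(Q) — witness ⟨bba⟩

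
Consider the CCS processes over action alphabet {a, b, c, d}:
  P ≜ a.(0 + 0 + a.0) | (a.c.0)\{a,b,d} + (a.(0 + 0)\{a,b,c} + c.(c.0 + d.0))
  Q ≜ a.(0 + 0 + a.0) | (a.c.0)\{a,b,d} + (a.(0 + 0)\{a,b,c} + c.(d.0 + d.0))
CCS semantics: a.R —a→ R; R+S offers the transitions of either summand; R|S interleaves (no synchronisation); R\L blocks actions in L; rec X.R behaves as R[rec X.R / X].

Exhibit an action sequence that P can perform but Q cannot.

P's transition system — 6 states:
  u0 = a.(0 + 0 + a.0) | (a.c.0)\{a,b,d} + (a.(0 + 0)\{a,b,c} + c.(c.0 + d.0)) ⊢ —a→ u1, —a→ u2, —c→ u3
  u1 = (0 + 0 + a.0) | (a.c.0)\{a,b,d} ⊢ —a→ u4
  u2 = (0 + 0)\{a,b,c} ⊢ ∅
  u3 = c.0 + d.0 ⊢ —c→ u5, —d→ u5
  u4 = 0 | (a.c.0)\{a,b,d} ⊢ ∅
  u5 = 0 ⊢ ∅
Q's transition system — 6 states:
  v0 = a.(0 + 0 + a.0) | (a.c.0)\{a,b,d} + (a.(0 + 0)\{a,b,c} + c.(d.0 + d.0)) ⊢ —a→ v1, —a→ v2, —c→ v3
  v1 = (0 + 0 + a.0) | (a.c.0)\{a,b,d} ⊢ —a→ v4
  v2 = (0 + 0)\{a,b,c} ⊢ ∅
  v3 = d.0 + d.0 ⊢ —d→ v5
  v4 = 0 | (a.c.0)\{a,b,d} ⊢ ∅
  v5 = 0 ⊢ ∅
Trace ⟨cc⟩ through P, begin at {u0}:
  after c @ step 1: {u3}
  after c @ step 2: {u5}
  P completes σ.
Trace ⟨cc⟩ through Q, begin at {v0}:
  after c @ step 1: {v3}
  after c @ step 2: ∅  — Q cannot continue

cc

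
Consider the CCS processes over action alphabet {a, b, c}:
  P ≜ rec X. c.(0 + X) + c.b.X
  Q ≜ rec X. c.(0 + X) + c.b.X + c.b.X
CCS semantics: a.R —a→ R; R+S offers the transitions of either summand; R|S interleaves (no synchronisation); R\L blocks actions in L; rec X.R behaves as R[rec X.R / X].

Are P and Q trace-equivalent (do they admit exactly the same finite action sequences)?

trace-equivalent

Reachable graph of P (3 states):
  u0 = rec X. c.(0 + X) + c.b.X → -c-> u1, -c-> u2
  u1 = 0 + (rec X. c.(0 + X) + c.b.X) → -c-> u1, -c-> u2
  u2 = b.(rec X. c.(0 + X) + c.b.X) → -b-> u0
Reachable graph of Q (3 states):
  v0 = rec X. c.(0 + X) + c.b.X + c.b.X → -c-> v1, -c-> v2
  v1 = 0 + (rec X. c.(0 + X) + c.b.X + c.b.X) → -c-> v1, -c-> v2
  v2 = b.(rec X. c.(0 + X) + c.b.X + c.b.X) → -b-> v0
Partition-refinement fixed point:
  B0 = {u0, u1, v0, v1}
  B1 = {u2, v2}
u0 ∈ B0, v0 ∈ B0 → same block
Bisimilar ⇒ trace-equivalent.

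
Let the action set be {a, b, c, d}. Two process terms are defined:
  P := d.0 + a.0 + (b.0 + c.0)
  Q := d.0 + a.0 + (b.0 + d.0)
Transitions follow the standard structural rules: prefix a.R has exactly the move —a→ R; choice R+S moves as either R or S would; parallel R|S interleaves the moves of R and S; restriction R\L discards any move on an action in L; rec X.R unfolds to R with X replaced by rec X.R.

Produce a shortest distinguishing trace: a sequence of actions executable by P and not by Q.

LTS(P): 2 reachable states
  m0 = d.0 + a.0 + (b.0 + c.0) → =a=> m1, =b=> m1, =c=> m1, =d=> m1
  m1 = 0 → ·
LTS(Q): 2 reachable states
  n0 = d.0 + a.0 + (b.0 + d.0) → =a=> n1, =b=> n1, =d=> n1
  n1 = 0 → ·
Executing c from P (initial set {m0}):
  [1] c ⇒ {m1}
  P completes σ.
Executing c from Q (initial set {n0}):
  [1] c ⇒ ∅  — Q cannot continue

c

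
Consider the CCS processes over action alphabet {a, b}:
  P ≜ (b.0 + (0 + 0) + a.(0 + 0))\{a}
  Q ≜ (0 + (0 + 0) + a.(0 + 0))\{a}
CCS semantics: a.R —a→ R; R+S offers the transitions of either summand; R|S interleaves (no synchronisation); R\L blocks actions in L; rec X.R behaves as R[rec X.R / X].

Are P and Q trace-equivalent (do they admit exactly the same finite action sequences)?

NO — witness ⟨b⟩

LTS(P): 2 reachable states
  u0 = (b.0 + (0 + 0) + a.(0 + 0))\{a} :: --b--▸ u1
  u1 = 0\{a} :: ·
LTS(Q): 1 reachable states
  v0 = (0 + (0 + 0) + a.(0 + 0))\{a} :: ·
Executing b from P (initial set {u0}):
  after b @ step 1: {u1}
  — P admits the full trace.
Executing b from Q (initial set {v0}):
  after b @ step 1: ∅  — Q cannot continue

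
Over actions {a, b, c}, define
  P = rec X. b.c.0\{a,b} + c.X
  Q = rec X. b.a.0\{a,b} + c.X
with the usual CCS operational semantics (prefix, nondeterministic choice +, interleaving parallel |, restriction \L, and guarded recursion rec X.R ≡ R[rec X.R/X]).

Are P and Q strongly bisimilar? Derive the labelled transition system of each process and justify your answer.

not bisimilar

LTS(P): 3 reachable states
  s0 = rec X. b.c.0\{a,b} + c.X ⊢ —b→ s1, —c→ s0
  s1 = c.0\{a,b} ⊢ —c→ s2
  s2 = 0\{a,b} ⊢ ∅
LTS(Q): 3 reachable states
  t0 = rec X. b.a.0\{a,b} + c.X ⊢ —b→ t1, —c→ t0
  t1 = a.0\{a,b} ⊢ —a→ t2
  t2 = 0\{a,b} ⊢ ∅
Coarsest stable partition (strong bisimilarity classes):
  B0 = {s0}
  B1 = {s1}
  B2 = {s2, t2}
  B3 = {t0}
  B4 = {t1}
s0 ∈ B0, t0 ∈ B3 → different blocks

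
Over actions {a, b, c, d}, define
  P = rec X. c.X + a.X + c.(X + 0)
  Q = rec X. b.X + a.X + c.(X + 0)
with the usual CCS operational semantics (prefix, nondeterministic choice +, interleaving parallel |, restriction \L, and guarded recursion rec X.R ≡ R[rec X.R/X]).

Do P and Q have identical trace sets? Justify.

traces(P) ≠ traces(Q) — witness ⟨b⟩

P's transition system — 2 states:
  s0 = rec X. c.X + a.X + c.(X + 0) has moves ··a··> s0, ··c··> s0, ··c··> s1
  s1 = (rec X. c.X + a.X + c.(X + 0)) + 0 has moves ··a··> s0, ··c··> s0, ··c··> s1
Q's transition system — 2 states:
  t0 = rec X. b.X + a.X + c.(X + 0) has moves ··a··> t0, ··b··> t0, ··c··> t1
  t1 = (rec X. b.X + a.X + c.(X + 0)) + 0 has moves ··a··> t0, ··b··> t0, ··c··> t1
Trace ⟨b⟩ through Q, begin at {t0}:
  step 1 (b): {t0}
  ✓ Q
Trace ⟨b⟩ through P, begin at {s0}:
  step 1 (b): ∅  — P cannot continue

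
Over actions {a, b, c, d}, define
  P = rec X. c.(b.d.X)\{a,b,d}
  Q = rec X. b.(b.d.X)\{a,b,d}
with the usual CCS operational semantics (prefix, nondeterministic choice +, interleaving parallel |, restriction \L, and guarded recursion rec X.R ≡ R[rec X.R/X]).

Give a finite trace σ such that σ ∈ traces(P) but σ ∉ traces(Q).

LTS(P): 2 reachable states
  m0 = rec X. c.(b.d.X)\{a,b,d} | -c-> m1
  m1 = (b.d.(rec X. c.(b.d.X)\{a,b,d}))\{a,b,d} | ·
LTS(Q): 2 reachable states
  n0 = rec X. b.(b.d.X)\{a,b,d} | -b-> n1
  n1 = (b.d.(rec X. b.(b.d.X)\{a,b,d}))\{a,b,d} | ·
Trace ⟨c⟩ through P, begin at {m0}:
  step 1 (c): {m1}
  P completes σ.
Trace ⟨c⟩ through Q, begin at {n0}:
  step 1 (c): ∅ (Q stuck)

c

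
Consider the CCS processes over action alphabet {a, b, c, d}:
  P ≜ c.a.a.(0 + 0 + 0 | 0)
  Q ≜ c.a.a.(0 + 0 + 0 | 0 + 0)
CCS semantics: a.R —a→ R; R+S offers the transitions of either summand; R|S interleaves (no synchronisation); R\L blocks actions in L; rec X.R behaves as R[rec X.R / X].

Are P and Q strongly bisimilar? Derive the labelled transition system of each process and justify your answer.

P ~ Q

P's transition system — 4 states:
  u0 = c.a.a.(0 + 0 + 0 | 0) | —c→ u1
  u1 = a.a.(0 + 0 + 0 | 0) | —a→ u2
  u2 = a.(0 + 0 + 0 | 0) | —a→ u3
  u3 = 0 + 0 + 0 | 0 | stopped
Q's transition system — 4 states:
  v0 = c.a.a.(0 + 0 + 0 | 0 + 0) | —c→ v1
  v1 = a.a.(0 + 0 + 0 | 0 + 0) | —a→ v2
  v2 = a.(0 + 0 + 0 | 0 + 0) | —a→ v3
  v3 = 0 + 0 + 0 | 0 + 0 | stopped
Partition-refinement fixed point:
  B0 = {u0, v0}
  B1 = {u1, v1}
  B2 = {u2, v2}
  B3 = {u3, v3}
u0 ∈ B0, v0 ∈ B0 → same block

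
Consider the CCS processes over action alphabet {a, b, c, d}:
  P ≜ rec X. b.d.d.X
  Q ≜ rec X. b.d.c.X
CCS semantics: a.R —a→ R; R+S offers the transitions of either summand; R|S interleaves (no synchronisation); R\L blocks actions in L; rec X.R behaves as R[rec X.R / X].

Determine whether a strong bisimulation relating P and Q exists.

P ≁ Q

P's transition system — 3 states:
  p0 = rec X. b.d.d.X → --b--▸ p1
  p1 = d.d.(rec X. b.d.d.X) → --d--▸ p2
  p2 = d.(rec X. b.d.d.X) → --d--▸ p0
Q's transition system — 3 states:
  q0 = rec X. b.d.c.X → --b--▸ q1
  q1 = d.c.(rec X. b.d.c.X) → --d--▸ q2
  q2 = c.(rec X. b.d.c.X) → --c--▸ q0
Bisimilarity quotient blocks:
  B0 = {p0}
  B1 = {p1}
  B2 = {p2}
  B3 = {q0}
  B4 = {q1}
  B5 = {q2}
p0 ∈ B0, q0 ∈ B3 → different blocks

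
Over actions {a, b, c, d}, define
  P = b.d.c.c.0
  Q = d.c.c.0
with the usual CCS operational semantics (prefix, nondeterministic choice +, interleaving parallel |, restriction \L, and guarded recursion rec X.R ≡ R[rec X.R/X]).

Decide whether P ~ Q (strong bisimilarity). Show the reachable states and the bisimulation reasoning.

NO

P's transition system — 5 states:
  m0 = b.d.c.c.0 :: =b=> m1
  m1 = d.c.c.0 :: =d=> m2
  m2 = c.c.0 :: =c=> m3
  m3 = c.0 :: =c=> m4
  m4 = 0 :: (no moves)
Q's transition system — 4 states:
  n0 = d.c.c.0 :: =d=> n1
  n1 = c.c.0 :: =c=> n2
  n2 = c.0 :: =c=> n3
  n3 = 0 :: (no moves)
Bisimilarity quotient blocks:
  B0 = {m0}
  B1 = {m1, n0}
  B2 = {m2, n1}
  B3 = {m3, n2}
  B4 = {m4, n3}
m0 ∈ B0, n0 ∈ B1 → different blocks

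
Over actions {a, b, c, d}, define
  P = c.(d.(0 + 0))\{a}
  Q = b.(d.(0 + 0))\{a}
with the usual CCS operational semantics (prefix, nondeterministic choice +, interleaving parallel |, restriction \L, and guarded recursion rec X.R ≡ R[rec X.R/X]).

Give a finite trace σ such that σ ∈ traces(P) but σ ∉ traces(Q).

LTS(P): 3 reachable states
  s0 = c.(d.(0 + 0))\{a} ⊢ -c-> s1
  s1 = (d.(0 + 0))\{a} ⊢ -d-> s2
  s2 = (0 + 0)\{a} ⊢ ∅
LTS(Q): 3 reachable states
  t0 = b.(d.(0 + 0))\{a} ⊢ -b-> t1
  t1 = (d.(0 + 0))\{a} ⊢ -d-> t2
  t2 = (0 + 0)\{a} ⊢ ∅
Run σ = ⟨c⟩ on P: start {s0}
  [1] c ⇒ {s1}
  P completes σ.
Run σ = ⟨c⟩ on Q: start {t0}
  [1] c ⇒ ∅ (Q stuck)

c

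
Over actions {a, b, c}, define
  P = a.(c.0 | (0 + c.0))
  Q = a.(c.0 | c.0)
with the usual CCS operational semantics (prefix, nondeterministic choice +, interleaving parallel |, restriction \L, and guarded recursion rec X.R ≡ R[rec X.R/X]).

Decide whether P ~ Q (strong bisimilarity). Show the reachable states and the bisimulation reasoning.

P's transition system — 5 states:
  m0 = a.(c.0 | (0 + c.0)) → -a-> m1
  m1 = c.0 | (0 + c.0) → -c-> m2, -c-> m3
  m2 = 0 | (0 + c.0) → -c-> m4
  m3 = c.0 | 0 → -c-> m4
  m4 = 0 | 0 → ∅
Q's transition system — 5 states:
  n0 = a.(c.0 | c.0) → -a-> n1
  n1 = c.0 | c.0 → -c-> n2, -c-> n3
  n2 = 0 | c.0 → -c-> n4
  n3 = c.0 | 0 → -c-> n4
  n4 = 0 | 0 → ∅
Partition-refinement fixed point:
  B0 = {m0, n0}
  B1 = {m1, n1}
  B2 = {m2, m3, n2, n3}
  B3 = {m4, n4}
m0 ∈ B0, n0 ∈ B0 → same block

YES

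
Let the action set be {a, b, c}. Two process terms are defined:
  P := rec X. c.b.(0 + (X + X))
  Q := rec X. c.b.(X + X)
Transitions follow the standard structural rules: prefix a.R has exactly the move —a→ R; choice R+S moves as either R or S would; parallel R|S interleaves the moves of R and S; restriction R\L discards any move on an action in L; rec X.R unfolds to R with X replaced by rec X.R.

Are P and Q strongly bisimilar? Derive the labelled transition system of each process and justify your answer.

P ~ Q

P's transition system — 3 states:
  p0 = rec X. c.b.(0 + (X + X)) ⊢ -c-> p1
  p1 = b.(0 + ((rec X. c.b.(0 + (X + X))) + (rec X. c.b.(0 + (X + X))))) ⊢ -b-> p2
  p2 = 0 + ((rec X. c.b.(0 + (X + X))) + (rec X. c.b.(0 + (X + X)))) ⊢ -c-> p1
Q's transition system — 3 states:
  q0 = rec X. c.b.(X + X) ⊢ -c-> q1
  q1 = b.((rec X. c.b.(X + X)) + (rec X. c.b.(X + X))) ⊢ -b-> q2
  q2 = (rec X. c.b.(X + X)) + (rec X. c.b.(X + X)) ⊢ -c-> q1
Coarsest stable partition (strong bisimilarity classes):
  B0 = {p0, p2, q0, q2}
  B1 = {p1, q1}
p0 ∈ B0, q0 ∈ B0 → same block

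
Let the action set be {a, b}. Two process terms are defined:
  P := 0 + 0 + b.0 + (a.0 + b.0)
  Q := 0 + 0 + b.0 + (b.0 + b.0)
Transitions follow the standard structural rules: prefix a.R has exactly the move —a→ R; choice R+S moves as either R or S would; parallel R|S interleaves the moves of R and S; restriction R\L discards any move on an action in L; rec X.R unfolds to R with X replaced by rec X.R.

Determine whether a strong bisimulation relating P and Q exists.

not bisimilar

P's transition system — 2 states:
  m0 = 0 + 0 + b.0 + (a.0 + b.0) → -a-> m1, -b-> m1
  m1 = 0 → deadlocked
Q's transition system — 2 states:
  n0 = 0 + 0 + b.0 + (b.0 + b.0) → -b-> n1
  n1 = 0 → deadlocked
Bisimilarity quotient blocks:
  B0 = {m0}
  B1 = {m1, n1}
  B2 = {n0}
m0 ∈ B0, n0 ∈ B2 → different blocks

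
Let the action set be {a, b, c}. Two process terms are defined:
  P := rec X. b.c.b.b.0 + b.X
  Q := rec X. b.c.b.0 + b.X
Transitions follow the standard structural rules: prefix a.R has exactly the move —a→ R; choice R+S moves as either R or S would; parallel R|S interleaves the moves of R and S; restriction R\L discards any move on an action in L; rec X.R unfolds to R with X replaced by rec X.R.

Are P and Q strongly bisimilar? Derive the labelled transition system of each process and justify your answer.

NO

Reachable graph of P (5 states):
  p0 = rec X. b.c.b.b.0 + b.X has moves -b-> p0, -b-> p1
  p1 = c.b.b.0 has moves -c-> p2
  p2 = b.b.0 has moves -b-> p3
  p3 = b.0 has moves -b-> p4
  p4 = 0 has moves (no moves)
Reachable graph of Q (4 states):
  q0 = rec X. b.c.b.0 + b.X has moves -b-> q0, -b-> q1
  q1 = c.b.0 has moves -c-> q2
  q2 = b.0 has moves -b-> q3
  q3 = 0 has moves (no moves)
Bisimilarity quotient blocks:
  B0 = {p0}
  B1 = {p1}
  B2 = {p2}
  B3 = {p3, q2}
  B4 = {p4, q3}
  B5 = {q0}
  B6 = {q1}
p0 ∈ B0, q0 ∈ B5 → different blocks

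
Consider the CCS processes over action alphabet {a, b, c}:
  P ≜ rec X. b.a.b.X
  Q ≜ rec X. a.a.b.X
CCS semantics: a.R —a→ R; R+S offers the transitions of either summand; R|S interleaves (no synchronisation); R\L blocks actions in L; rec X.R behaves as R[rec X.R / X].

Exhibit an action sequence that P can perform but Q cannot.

b

P's transition system — 3 states:
  p0 = rec X. b.a.b.X | —b→ p1
  p1 = a.b.(rec X. b.a.b.X) | —a→ p2
  p2 = b.(rec X. b.a.b.X) | —b→ p0
Q's transition system — 3 states:
  q0 = rec X. a.a.b.X | —a→ q1
  q1 = a.b.(rec X. a.a.b.X) | —a→ q2
  q2 = b.(rec X. a.a.b.X) | —b→ q0
Run σ = ⟨b⟩ on P: start {p0}
  step 1 (b): {p1}
  ✓ P
Run σ = ⟨b⟩ on Q: start {q0}
  step 1 (b): no successor for Q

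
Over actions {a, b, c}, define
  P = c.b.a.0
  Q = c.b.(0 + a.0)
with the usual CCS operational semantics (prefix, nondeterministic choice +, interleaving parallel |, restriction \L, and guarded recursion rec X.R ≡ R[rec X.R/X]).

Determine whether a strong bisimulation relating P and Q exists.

P's transition system — 4 states:
  s0 = c.b.a.0 :: ··c··> s1
  s1 = b.a.0 :: ··b··> s2
  s2 = a.0 :: ··a··> s3
  s3 = 0 :: (no moves)
Q's transition system — 4 states:
  t0 = c.b.(0 + a.0) :: ··c··> t1
  t1 = b.(0 + a.0) :: ··b··> t2
  t2 = 0 + a.0 :: ··a··> t3
  t3 = 0 :: (no moves)
Partition-refinement fixed point:
  B0 = {s0, t0}
  B1 = {s1, t1}
  B2 = {s2, t2}
  B3 = {s3, t3}
s0 ∈ B0, t0 ∈ B0 → same block

bisimilar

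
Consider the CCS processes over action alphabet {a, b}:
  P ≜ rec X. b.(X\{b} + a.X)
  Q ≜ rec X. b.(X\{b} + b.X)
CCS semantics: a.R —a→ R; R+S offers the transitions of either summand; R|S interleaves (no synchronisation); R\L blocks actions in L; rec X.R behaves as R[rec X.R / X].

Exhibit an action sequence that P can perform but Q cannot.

Reachable graph of P (2 states):
  u0 = rec X. b.(X\{b} + a.X) → --b--▸ u1
  u1 = (rec X. b.(X\{b} + a.X))\{b} + a.(rec X. b.(X\{b} + a.X)) → --a--▸ u0
Reachable graph of Q (2 states):
  v0 = rec X. b.(X\{b} + b.X) → --b--▸ v1
  v1 = (rec X. b.(X\{b} + b.X))\{b} + b.(rec X. b.(X\{b} + b.X)) → --b--▸ v0
Trace ⟨ba⟩ through P, begin at {u0}:
  step 1 (b): {u1}
  step 2 (a): {u0}
  ✓ P
Trace ⟨ba⟩ through Q, begin at {v0}:
  step 1 (b): {v1}
  step 2 (a): ∅  — Q cannot continue

ba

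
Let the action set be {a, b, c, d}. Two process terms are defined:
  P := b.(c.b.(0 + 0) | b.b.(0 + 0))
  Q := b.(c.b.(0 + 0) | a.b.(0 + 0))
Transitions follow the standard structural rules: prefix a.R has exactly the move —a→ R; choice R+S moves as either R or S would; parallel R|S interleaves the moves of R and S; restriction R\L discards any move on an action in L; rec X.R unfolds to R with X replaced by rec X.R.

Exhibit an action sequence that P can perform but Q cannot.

LTS(P): 10 reachable states
  s0 = b.(c.b.(0 + 0) | b.b.(0 + 0)) → =b=> s1
  s1 = c.b.(0 + 0) | b.b.(0 + 0) → =b=> s2, =c=> s3
  s2 = c.b.(0 + 0) | b.(0 + 0) → =b=> s4, =c=> s5
  s3 = b.(0 + 0) | b.b.(0 + 0) → =b=> s5, =b=> s6
  s4 = c.b.(0 + 0) | (0 + 0) → =c=> s7
  s5 = b.(0 + 0) | b.(0 + 0) → =b=> s7, =b=> s8
  s6 = (0 + 0) | b.b.(0 + 0) → =b=> s8
  s7 = b.(0 + 0) | (0 + 0) → =b=> s9
  s8 = (0 + 0) | b.(0 + 0) → =b=> s9
  s9 = (0 + 0) | (0 + 0) → ∅
LTS(Q): 10 reachable states
  t0 = b.(c.b.(0 + 0) | a.b.(0 + 0)) → =b=> t1
  t1 = c.b.(0 + 0) | a.b.(0 + 0) → =a=> t2, =c=> t3
  t2 = c.b.(0 + 0) | b.(0 + 0) → =b=> t4, =c=> t5
  t3 = b.(0 + 0) | a.b.(0 + 0) → =a=> t5, =b=> t6
  t4 = c.b.(0 + 0) | (0 + 0) → =c=> t7
  t5 = b.(0 + 0) | b.(0 + 0) → =b=> t7, =b=> t8
  t6 = (0 + 0) | a.b.(0 + 0) → =a=> t8
  t7 = b.(0 + 0) | (0 + 0) → =b=> t9
  t8 = (0 + 0) | b.(0 + 0) → =b=> t9
  t9 = (0 + 0) | (0 + 0) → ∅
Run σ = ⟨bb⟩ on P: start {s0}
  [1] b ⇒ {s1}
  [2] b ⇒ {s2}
  ✓ P
Run σ = ⟨bb⟩ on Q: start {t0}
  [1] b ⇒ {t1}
  [2] b ⇒ no successor for Q

bb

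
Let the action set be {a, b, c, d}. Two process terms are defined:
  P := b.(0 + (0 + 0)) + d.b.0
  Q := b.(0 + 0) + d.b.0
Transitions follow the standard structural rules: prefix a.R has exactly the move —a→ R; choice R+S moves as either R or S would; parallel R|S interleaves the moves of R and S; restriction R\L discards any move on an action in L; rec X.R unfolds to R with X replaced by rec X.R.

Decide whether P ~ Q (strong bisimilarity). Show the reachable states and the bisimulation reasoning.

LTS(P): 4 reachable states
  s0 = b.(0 + (0 + 0)) + d.b.0 | --b--▸ s1, --d--▸ s2
  s1 = 0 + (0 + 0) | ∅
  s2 = b.0 | --b--▸ s3
  s3 = 0 | ∅
LTS(Q): 4 reachable states
  t0 = b.(0 + 0) + d.b.0 | --b--▸ t1, --d--▸ t2
  t1 = 0 + 0 | ∅
  t2 = b.0 | --b--▸ t3
  t3 = 0 | ∅
Partition-refinement fixed point:
  B0 = {s0, t0}
  B1 = {s1, s3, t1, t3}
  B2 = {s2, t2}
s0 ∈ B0, t0 ∈ B0 → same block

P ~ Q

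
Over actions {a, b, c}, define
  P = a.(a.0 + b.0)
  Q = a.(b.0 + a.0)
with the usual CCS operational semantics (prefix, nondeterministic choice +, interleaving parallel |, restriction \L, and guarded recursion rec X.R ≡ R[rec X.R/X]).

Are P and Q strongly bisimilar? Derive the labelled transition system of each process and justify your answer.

P ~ Q

LTS(P): 3 reachable states
  s0 = a.(a.0 + b.0) | --a--▸ s1
  s1 = a.0 + b.0 | --a--▸ s2, --b--▸ s2
  s2 = 0 | ·
LTS(Q): 3 reachable states
  t0 = a.(b.0 + a.0) | --a--▸ t1
  t1 = b.0 + a.0 | --a--▸ t2, --b--▸ t2
  t2 = 0 | ·
Bisimilarity quotient blocks:
  B0 = {s0, t0}
  B1 = {s1, t1}
  B2 = {s2, t2}
s0 ∈ B0, t0 ∈ B0 → same block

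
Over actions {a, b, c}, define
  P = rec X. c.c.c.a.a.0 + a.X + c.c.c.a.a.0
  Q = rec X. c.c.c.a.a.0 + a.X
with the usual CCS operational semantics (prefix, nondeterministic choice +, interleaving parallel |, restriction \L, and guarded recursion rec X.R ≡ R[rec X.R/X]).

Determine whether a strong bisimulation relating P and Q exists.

P's transition system — 6 states:
  p0 = rec X. c.c.c.a.a.0 + a.X + c.c.c.a.a.0 has moves ··a··> p0, ··c··> p1
  p1 = c.c.a.a.0 has moves ··c··> p2
  p2 = c.a.a.0 has moves ··c··> p3
  p3 = a.a.0 has moves ··a··> p4
  p4 = a.0 has moves ··a··> p5
  p5 = 0 has moves deadlocked
Q's transition system — 6 states:
  q0 = rec X. c.c.c.a.a.0 + a.X has moves ··a··> q0, ··c··> q1
  q1 = c.c.a.a.0 has moves ··c··> q2
  q2 = c.a.a.0 has moves ··c··> q3
  q3 = a.a.0 has moves ··a··> q4
  q4 = a.0 has moves ··a··> q5
  q5 = 0 has moves deadlocked
Coarsest stable partition (strong bisimilarity classes):
  B0 = {p0, q0}
  B1 = {p1, q1}
  B2 = {p2, q2}
  B3 = {p3, q3}
  B4 = {p4, q4}
  B5 = {p5, q5}
p0 ∈ B0, q0 ∈ B0 → same block

bisimilar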